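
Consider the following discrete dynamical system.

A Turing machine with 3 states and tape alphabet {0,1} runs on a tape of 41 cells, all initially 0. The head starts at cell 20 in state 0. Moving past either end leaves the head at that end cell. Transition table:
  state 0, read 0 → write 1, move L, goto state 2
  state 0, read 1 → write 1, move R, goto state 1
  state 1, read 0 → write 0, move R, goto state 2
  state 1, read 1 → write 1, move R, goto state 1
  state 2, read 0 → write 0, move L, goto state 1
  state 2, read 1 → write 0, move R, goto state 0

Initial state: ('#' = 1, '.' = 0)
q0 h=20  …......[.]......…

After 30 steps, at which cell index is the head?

t=0: q0 h=20  …......[.]......…
t=1: q2 h=19  …......[.]#.....…
t=2: q1 h=18  …......[.].#....…
t=3: q2 h=19  …......[.]#.....…
t=4: q1 h=18  …......[.].#....…
t=5: q2 h=19  …......[.]#.....…
t=6: q1 h=18  …......[.].#....…
t=7: q2 h=19  …......[.]#.....…
t=8: q1 h=18  …......[.].#....…
t=9: q2 h=19  …......[.]#.....…
t=10: q1 h=18  …......[.].#....…
t=11: q2 h=19  …......[.]#.....…
t=12: q1 h=18  …......[.].#....…
t=13: q2 h=19  …......[.]#.....…
t=14: q1 h=18  …......[.].#....…
t=15: q2 h=19  …......[.]#.....…
t=16: q1 h=18  …......[.].#....…
t=17: q2 h=19  …......[.]#.....…
t=18: q1 h=18  …......[.].#....…
t=19: q2 h=19  …......[.]#.....…
t=20: q1 h=18  …......[.].#....…
t=21: q2 h=19  …......[.]#.....…
t=22: q1 h=18  …......[.].#....…
t=23: q2 h=19  …......[.]#.....…
t=24: q1 h=18  …......[.].#....…
t=25: q2 h=19  …......[.]#.....…
t=26: q1 h=18  …......[.].#....…
t=27: q2 h=19  …......[.]#.....…
t=28: q1 h=18  …......[.].#....…
t=29: q2 h=19  …......[.]#.....…
t=30: q1 h=18  …......[.].#....…

18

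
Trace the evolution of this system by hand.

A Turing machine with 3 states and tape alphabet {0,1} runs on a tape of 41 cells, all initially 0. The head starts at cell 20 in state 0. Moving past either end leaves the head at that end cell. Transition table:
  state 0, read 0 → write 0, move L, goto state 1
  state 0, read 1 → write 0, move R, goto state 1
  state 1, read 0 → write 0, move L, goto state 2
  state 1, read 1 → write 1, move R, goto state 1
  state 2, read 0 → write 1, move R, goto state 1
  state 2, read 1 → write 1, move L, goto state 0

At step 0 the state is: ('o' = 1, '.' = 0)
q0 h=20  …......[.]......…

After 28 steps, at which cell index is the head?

0) q0 h=20  …......[.]......…
1) q1 h=19  …......[.]......…
2) q2 h=18  …......[.]......…
3) q1 h=19  ….....o[.]......…
4) q2 h=18  …......[o]......…
5) q0 h=17  …......[.]o.....…
6) q1 h=16  …......[.].o....…
7) q2 h=15  …......[.]..o...…
8) q1 h=16  ….....o[.].o....…
9) q2 h=15  …......[o]..o...…
10) q0 h=14  …......[.]o..o..…
11) q1 h=13  …......[.].o..o.…
12) q2 h=12  …......[.]..o..o…
13) q1 h=13  ….....o[.].o..o.…
14) q2 h=12  …......[o]..o..o…
15) q0 h=11  …......[.]o..o..…
16) q1 h=10  …......[.].o..o.…
17) q2 h= 9  …......[.]..o..o…
18) q1 h=10  ….....o[.].o..o.…
19) q2 h= 9  …......[o]..o..o…
20) q0 h= 8  …......[.]o..o..…
21) q1 h= 7  …......[.].o..o.…
22) q2 h= 6  |......[.]..o..o…
23) q1 h= 7  ….....o[.].o..o.…
24) q2 h= 6  |......[o]..o..o…
25) q0 h= 5  |.....[.]o..o..…
26) q1 h= 4  |....[.].o..o.…
27) q2 h= 3  |...[.]..o..o…
28) q1 h= 4  |...o[.].o..o.…

4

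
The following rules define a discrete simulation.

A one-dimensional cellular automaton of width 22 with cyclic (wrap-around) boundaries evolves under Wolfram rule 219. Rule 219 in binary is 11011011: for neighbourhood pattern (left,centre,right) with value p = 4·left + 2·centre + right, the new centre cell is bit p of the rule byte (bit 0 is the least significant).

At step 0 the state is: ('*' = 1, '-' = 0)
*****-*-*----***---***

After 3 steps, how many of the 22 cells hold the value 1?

0) *****-*-*----***---***
1) *****----*************
2) **********************
3) **********************

22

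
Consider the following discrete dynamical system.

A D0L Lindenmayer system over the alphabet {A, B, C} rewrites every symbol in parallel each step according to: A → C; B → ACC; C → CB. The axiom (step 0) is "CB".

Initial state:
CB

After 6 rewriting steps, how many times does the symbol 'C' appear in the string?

gen 0: CB
gen 1: CBACC
gen 2: CBACCCCBCB
gen 3: CBACCCCBCBCBCBACCCBACC
gen 4: CBACCCCBCBCBCBACCCBACCCBACCCBACCCCBCBCBACCCCBCB
gen 5: CBACCCCBCBCBCBACCCBACCCBACCCBACCCCBCBCBACCCCBCBCBACCCCBCBCBACCCCBCBCBCBACCCBACCCBACCCCBCBCBCBACCCBACC
gen 6: CBACCCCBCBCBCBACCCBACCCBACCCBACCCCBCBCBACCCCBCBCBACCCCBCBC…BCBACCCCBCBCBACCCCBCBCBCBACCCBACCCBACCCBACCCCBCBCBACCCCBCB  (len 217)

129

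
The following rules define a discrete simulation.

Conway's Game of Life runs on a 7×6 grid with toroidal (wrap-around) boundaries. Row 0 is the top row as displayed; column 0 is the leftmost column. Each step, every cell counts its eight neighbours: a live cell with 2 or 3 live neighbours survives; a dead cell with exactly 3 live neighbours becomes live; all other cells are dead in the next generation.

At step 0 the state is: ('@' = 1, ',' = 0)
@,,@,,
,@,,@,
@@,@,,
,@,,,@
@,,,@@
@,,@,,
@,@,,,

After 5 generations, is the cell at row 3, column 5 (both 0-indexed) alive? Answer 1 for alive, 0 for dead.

1

[0] @,,@,,
,@,,@,
@@,@,,
,@,,,@
@,,,@@
@,,@,,
@,@,,,
[1] @,@@,@
,@,@@@
,@,,@@
,@@,,,
,@,,@,
@,,@@,
@,@@,@
[2] ,,,,,,
,@,,,,
,@,,,@
,@@@@@
@@,,@@
@,,,,,
,,,,,,
[3] ,,,,,,
@,,,,,
,@,@,@
,,,@,,
,,,,,,
@@,,,,
,,,,,,
[4] ,,,,,,
@,,,,,
@,@,@,
,,@,@,
,,,,,,
,,,,,,
,,,,,,
[5] ,,,,,,
,@,,,@
,,,,,,
,@,,,@
,,,,,,
,,,,,,
,,,,,,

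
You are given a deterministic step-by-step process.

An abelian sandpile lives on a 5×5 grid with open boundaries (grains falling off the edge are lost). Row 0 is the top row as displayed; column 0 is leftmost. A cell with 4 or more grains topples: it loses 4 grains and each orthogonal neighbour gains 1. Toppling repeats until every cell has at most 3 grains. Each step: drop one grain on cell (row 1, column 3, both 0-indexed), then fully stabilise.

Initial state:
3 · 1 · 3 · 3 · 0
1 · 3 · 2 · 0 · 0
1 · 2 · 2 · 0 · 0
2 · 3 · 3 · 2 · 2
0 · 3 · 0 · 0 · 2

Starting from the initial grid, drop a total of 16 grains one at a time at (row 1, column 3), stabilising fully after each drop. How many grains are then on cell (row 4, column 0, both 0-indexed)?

1

step 0: 3 · 1 · 3 · 3 · 0
1 · 3 · 2 · 0 · 0
1 · 2 · 2 · 0 · 0
2 · 3 · 3 · 2 · 2
0 · 3 · 0 · 0 · 2
step 1: 3 · 1 · 3 · 3 · 0
1 · 3 · 2 · 1 · 0
1 · 2 · 2 · 0 · 0
2 · 3 · 3 · 2 · 2
0 · 3 · 0 · 0 · 2
step 2: 3 · 1 · 3 · 3 · 0
1 · 3 · 2 · 2 · 0
1 · 2 · 2 · 0 · 0
2 · 3 · 3 · 2 · 2
0 · 3 · 0 · 0 · 2
step 3: 3 · 1 · 3 · 3 · 0
1 · 3 · 2 · 3 · 0
1 · 2 · 2 · 0 · 0
2 · 3 · 3 · 2 · 2
0 · 3 · 0 · 0 · 2
step 4: 3 · 3 · 1 · 1 · 1
2 · 0 · 1 · 2 · 1
1 · 3 · 3 · 1 · 0
2 · 3 · 3 · 2 · 2
0 · 3 · 0 · 0 · 2
step 5: 3 · 3 · 1 · 1 · 1
2 · 0 · 1 · 3 · 1
1 · 3 · 3 · 1 · 0
2 · 3 · 3 · 2 · 2
0 · 3 · 0 · 0 · 2
step 6: 3 · 3 · 1 · 2 · 1
2 · 0 · 2 · 0 · 2
1 · 3 · 3 · 2 · 0
2 · 3 · 3 · 2 · 2
0 · 3 · 0 · 0 · 2
step 7: 3 · 3 · 1 · 2 · 1
2 · 0 · 2 · 1 · 2
1 · 3 · 3 · 2 · 0
2 · 3 · 3 · 2 · 2
0 · 3 · 0 · 0 · 2
step 8: 3 · 3 · 1 · 2 · 1
2 · 0 · 2 · 2 · 2
1 · 3 · 3 · 2 · 0
2 · 3 · 3 · 2 · 2
0 · 3 · 0 · 0 · 2
step 9: 3 · 3 · 1 · 2 · 1
2 · 0 · 2 · 3 · 2
1 · 3 · 3 · 2 · 0
2 · 3 · 3 · 2 · 2
0 · 3 · 0 · 0 · 2
step 10: 3 · 3 · 1 · 3 · 1
2 · 0 · 3 · 0 · 3
1 · 3 · 3 · 3 · 0
2 · 3 · 3 · 2 · 2
0 · 3 · 0 · 0 · 2
step 11: 3 · 3 · 1 · 3 · 1
2 · 0 · 3 · 1 · 3
1 · 3 · 3 · 3 · 0
2 · 3 · 3 · 2 · 2
0 · 3 · 0 · 0 · 2
step 12: 3 · 3 · 1 · 3 · 1
2 · 0 · 3 · 2 · 3
1 · 3 · 3 · 3 · 0
2 · 3 · 3 · 2 · 2
0 · 3 · 0 · 0 · 2
step 13: 3 · 3 · 1 · 3 · 1
2 · 0 · 3 · 3 · 3
1 · 3 · 3 · 3 · 0
2 · 3 · 3 · 2 · 2
0 · 3 · 0 · 0 · 2
step 14: 3 · 3 · 3 · 1 · 3
2 · 2 · 2 · 0 · 1
2 · 1 · 3 · 3 · 2
3 · 2 · 2 · 0 · 3
1 · 0 · 2 · 1 · 2
step 15: 3 · 3 · 3 · 1 · 3
2 · 2 · 2 · 1 · 1
2 · 1 · 3 · 3 · 2
3 · 2 · 2 · 0 · 3
1 · 0 · 2 · 1 · 2
step 16: 3 · 3 · 3 · 1 · 3
2 · 2 · 2 · 2 · 1
2 · 1 · 3 · 3 · 2
3 · 2 · 2 · 0 · 3
1 · 0 · 2 · 1 · 2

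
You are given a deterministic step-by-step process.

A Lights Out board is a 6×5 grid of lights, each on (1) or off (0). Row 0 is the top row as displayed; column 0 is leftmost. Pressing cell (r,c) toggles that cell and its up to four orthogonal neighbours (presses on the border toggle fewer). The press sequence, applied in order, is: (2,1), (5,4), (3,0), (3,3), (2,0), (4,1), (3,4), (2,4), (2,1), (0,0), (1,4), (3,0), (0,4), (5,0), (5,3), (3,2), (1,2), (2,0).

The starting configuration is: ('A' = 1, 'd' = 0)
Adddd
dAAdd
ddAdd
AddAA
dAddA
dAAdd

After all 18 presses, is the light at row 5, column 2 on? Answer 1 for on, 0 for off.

0

k=0  Adddd
dAAdd
ddAdd
AddAA
dAddA
dAAdd
k=1  Adddd
ddAdd
AAddd
AAdAA
dAddA
dAAdd
k=2  Adddd
ddAdd
AAddd
AAdAA
dAddd
dAAAA
k=3  Adddd
ddAdd
dAddd
dddAA
AAddd
dAAAA
k=4  Adddd
ddAdd
dAdAd
ddAdd
AAdAd
dAAAA
k=5  Adddd
AdAdd
AddAd
AdAdd
AAdAd
dAAAA
k=6  Adddd
AdAdd
AddAd
AAAdd
ddAAd
ddAAA
k=7  Adddd
AdAdd
AddAA
AAAAA
ddAAA
ddAAA
k=8  Adddd
AdAdA
Adddd
AAAAd
ddAAA
ddAAA
k=9  Adddd
AAAdA
dAAdd
AdAAd
ddAAA
ddAAA
k=10  dAddd
dAAdA
dAAdd
AdAAd
ddAAA
ddAAA
k=11  dAddA
dAAAd
dAAdA
AdAAd
ddAAA
ddAAA
k=12  dAddA
dAAAd
AAAdA
dAAAd
AdAAA
ddAAA
k=13  dAdAd
dAAAA
AAAdA
dAAAd
AdAAA
ddAAA
k=14  dAdAd
dAAAA
AAAdA
dAAAd
ddAAA
AAAAA
k=15  dAdAd
dAAAA
AAAdA
dAAAd
ddAdA
AAddd
k=16  dAdAd
dAAAA
AAddA
ddddd
ddddA
AAddd
k=17  dAAAd
ddddA
AAAdA
ddddd
ddddA
AAddd
k=18  dAAAd
AdddA
ddAdA
Adddd
ddddA
AAddd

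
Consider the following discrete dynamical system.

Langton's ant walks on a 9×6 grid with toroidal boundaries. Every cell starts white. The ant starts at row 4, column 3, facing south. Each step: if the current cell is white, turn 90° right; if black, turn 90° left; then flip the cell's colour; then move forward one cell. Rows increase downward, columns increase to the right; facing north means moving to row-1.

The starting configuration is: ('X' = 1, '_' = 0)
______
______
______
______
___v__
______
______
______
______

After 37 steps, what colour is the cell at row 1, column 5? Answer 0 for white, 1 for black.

t=0: ______
______
______
______
___v__
______
______
______
______
t=1: ______
______
______
______
__<X__
______
______
______
______
t=2: ______
______
______
__^___
__XX__
______
______
______
______
t=3: ______
______
______
__X>__
__XX__
______
______
______
______
t=4: ______
______
______
__XX__
__Xv__
______
______
______
______
t=5: ______
______
______
__XX__
__X_>_
______
______
______
______
t=6: ______
______
______
__XX__
__X_X_
____v_
______
______
______
t=7: ______
______
______
__XX__
__X_X_
___<X_
______
______
______
t=8: ______
______
______
__XX__
__X^X_
___XX_
______
______
______
t=9: ______
______
______
__XX__
__XX>_
___XX_
______
______
______
t=10: ______
______
______
__XX^_
__XX__
___XX_
______
______
______
t=11: ______
______
______
__XXX>
__XX__
___XX_
______
______
______
t=12: ______
______
______
__XXXX
__XX_v
___XX_
______
______
______
t=13: ______
______
______
__XXXX
__XX<X
___XX_
______
______
______
t=14: ______
______
______
__XX^X
__XXXX
___XX_
______
______
______
t=15: ______
______
______
__X<_X
__XXXX
___XX_
______
______
______
t=16: ______
______
______
__X__X
__XvXX
___XX_
______
______
______
t=17: ______
______
______
__X__X
__X_>X
___XX_
______
______
______
t=18: ______
______
______
__X_^X
__X__X
___XX_
______
______
______
t=19: ______
______
______
__X_X>
__X__X
___XX_
______
______
______
t=20: ______
______
_____^
__X_X_
__X__X
___XX_
______
______
______
t=21: ______
______
>____X
__X_X_
__X__X
___XX_
______
______
______
t=22: ______
______
X____X
v_X_X_
__X__X
___XX_
______
______
______
t=23: ______
______
X____X
X_X_X<
__X__X
___XX_
______
______
______
t=24: ______
______
X____^
X_X_XX
__X__X
___XX_
______
______
______
t=25: ______
______
X___<_
X_X_XX
__X__X
___XX_
______
______
______
t=26: ______
____^_
X___X_
X_X_XX
__X__X
___XX_
______
______
______
t=27: ______
____X>
X___X_
X_X_XX
__X__X
___XX_
______
______
______
t=28: ______
____XX
X___Xv
X_X_XX
__X__X
___XX_
______
______
______
t=29: ______
____XX
X___<X
X_X_XX
__X__X
___XX_
______
______
______
t=30: ______
____XX
X____X
X_X_vX
__X__X
___XX_
______
______
______
t=31: ______
____XX
X____X
X_X__>
__X__X
___XX_
______
______
______
t=32: ______
____XX
X____^
X_X___
__X__X
___XX_
______
______
______
t=33: ______
____XX
X___<_
X_X___
__X__X
___XX_
______
______
______
t=34: ______
____^X
X___X_
X_X___
__X__X
___XX_
______
______
______
t=35: ______
___<_X
X___X_
X_X___
__X__X
___XX_
______
______
______
t=36: ___^__
___X_X
X___X_
X_X___
__X__X
___XX_
______
______
______
t=37: ___X>_
___X_X
X___X_
X_X___
__X__X
___XX_
______
______
______

1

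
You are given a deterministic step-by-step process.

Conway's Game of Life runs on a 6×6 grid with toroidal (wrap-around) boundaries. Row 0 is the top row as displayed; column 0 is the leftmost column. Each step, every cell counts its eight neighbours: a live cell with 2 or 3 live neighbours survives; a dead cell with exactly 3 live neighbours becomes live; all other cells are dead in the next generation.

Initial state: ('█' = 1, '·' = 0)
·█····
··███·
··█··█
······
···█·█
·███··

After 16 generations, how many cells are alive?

k=0  ·█····
··███·
··█··█
······
···█·█
·███··
k=1  ·█··█·
·████·
··█·█·
····█·
···██·
██·██·
k=2  ······
·█··██
·██·██
····██
··█···
██····
k=3  ·█···█
·█████
·██···
███·██
██···█
·█····
k=4  ·█·█·█
···███
······
···██·
····█·
·██··█
k=5  ·█·█·█
█·██·█
·····█
···██·
··█·██
·███·█
k=6  ·····█
·███·█
█·█··█
···█··
██···█
·█···█
k=7  ·█···█
·███·█
█····█
··█·█·
·██·██
·█··██
k=8  ·█·█·█
·██··█
█····█
··█·█·
·██···
·█·█··
k=9  ·█·█··
·██··█
█·████
█·██·█
·█····
·█·██·
k=10  ·█·█··
·····█
······
······
·█···█
██·██·
k=11  ·█·█·█
······
······
······
·██·██
·█·███
k=12  ···█·█
······
······
······
·██··█
·█····
k=13  ······
······
······
······
███···
·█··█·
k=14  ······
······
······
·█····
███···
███···
k=15  ·█····
······
······
███···
······
█·█···
k=16  ·█····
······
·█····
·█····
█·█···
·█····

6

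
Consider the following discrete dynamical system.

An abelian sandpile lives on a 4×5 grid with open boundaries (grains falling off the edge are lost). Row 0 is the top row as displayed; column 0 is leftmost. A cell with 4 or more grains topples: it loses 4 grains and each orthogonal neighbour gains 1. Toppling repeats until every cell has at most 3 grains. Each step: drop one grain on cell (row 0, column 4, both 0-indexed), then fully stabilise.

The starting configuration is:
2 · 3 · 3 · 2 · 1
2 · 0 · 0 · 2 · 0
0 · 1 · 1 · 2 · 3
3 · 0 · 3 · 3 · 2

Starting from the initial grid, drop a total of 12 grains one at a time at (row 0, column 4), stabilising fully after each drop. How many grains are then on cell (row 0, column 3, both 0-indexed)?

k=0  2 · 3 · 3 · 2 · 1
2 · 0 · 0 · 2 · 0
0 · 1 · 1 · 2 · 3
3 · 0 · 3 · 3 · 2
k=1  2 · 3 · 3 · 2 · 2
2 · 0 · 0 · 2 · 0
0 · 1 · 1 · 2 · 3
3 · 0 · 3 · 3 · 2
k=2  2 · 3 · 3 · 2 · 3
2 · 0 · 0 · 2 · 0
0 · 1 · 1 · 2 · 3
3 · 0 · 3 · 3 · 2
k=3  2 · 3 · 3 · 3 · 0
2 · 0 · 0 · 2 · 1
0 · 1 · 1 · 2 · 3
3 · 0 · 3 · 3 · 2
k=4  2 · 3 · 3 · 3 · 1
2 · 0 · 0 · 2 · 1
0 · 1 · 1 · 2 · 3
3 · 0 · 3 · 3 · 2
k=5  2 · 3 · 3 · 3 · 2
2 · 0 · 0 · 2 · 1
0 · 1 · 1 · 2 · 3
3 · 0 · 3 · 3 · 2
k=6  2 · 3 · 3 · 3 · 3
2 · 0 · 0 · 2 · 1
0 · 1 · 1 · 2 · 3
3 · 0 · 3 · 3 · 2
k=7  3 · 0 · 1 · 1 · 1
2 · 1 · 1 · 3 · 2
0 · 1 · 1 · 2 · 3
3 · 0 · 3 · 3 · 2
k=8  3 · 0 · 1 · 1 · 2
2 · 1 · 1 · 3 · 2
0 · 1 · 1 · 2 · 3
3 · 0 · 3 · 3 · 2
k=9  3 · 0 · 1 · 1 · 3
2 · 1 · 1 · 3 · 2
0 · 1 · 1 · 2 · 3
3 · 0 · 3 · 3 · 2
k=10  3 · 0 · 1 · 2 · 0
2 · 1 · 1 · 3 · 3
0 · 1 · 1 · 2 · 3
3 · 0 · 3 · 3 · 2
k=11  3 · 0 · 1 · 2 · 1
2 · 1 · 1 · 3 · 3
0 · 1 · 1 · 2 · 3
3 · 0 · 3 · 3 · 2
k=12  3 · 0 · 1 · 2 · 2
2 · 1 · 1 · 3 · 3
0 · 1 · 1 · 2 · 3
3 · 0 · 3 · 3 · 2

2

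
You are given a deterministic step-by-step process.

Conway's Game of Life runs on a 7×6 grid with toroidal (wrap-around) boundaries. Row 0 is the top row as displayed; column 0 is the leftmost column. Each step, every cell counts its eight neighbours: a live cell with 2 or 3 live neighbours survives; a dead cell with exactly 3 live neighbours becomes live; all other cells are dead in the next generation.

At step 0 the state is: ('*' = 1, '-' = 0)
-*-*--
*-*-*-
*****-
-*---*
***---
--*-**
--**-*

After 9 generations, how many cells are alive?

2

k=0  -*-*--
*-*-*-
*****-
-*---*
***---
--*-**
--**-*
k=1  **---*
*---*-
----*-
----**
--***-
----**
**---*
k=2  ----*-
**--*-
---**-
-----*
------
-**---
-*----
k=3  **---*
----*-
*--**-
----*-
------
-**---
-**---
k=4  ***--*
-*-**-
---**-
---***
------
-**---
------
k=5  ******
-*----
------
---*-*
--***-
------
------
k=6  ******
-*-***
------
--**--
--***-
---*--
******
k=7  ------
-*----
------
--*-*-
----*-
*-----
------
k=8  ------
------
------
---*--
---*-*
------
------
k=9  ------
------
------
----*-
----*-
------
------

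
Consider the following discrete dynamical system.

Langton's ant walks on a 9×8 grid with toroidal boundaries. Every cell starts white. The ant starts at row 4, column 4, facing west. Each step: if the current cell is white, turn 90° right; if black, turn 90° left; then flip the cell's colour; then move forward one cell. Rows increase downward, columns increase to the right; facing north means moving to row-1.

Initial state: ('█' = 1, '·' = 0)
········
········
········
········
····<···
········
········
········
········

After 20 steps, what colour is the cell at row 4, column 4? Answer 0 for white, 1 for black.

step 0: ········
········
········
········
····<···
········
········
········
········
step 1: ········
········
········
····^···
····█···
········
········
········
········
step 2: ········
········
········
····█>··
····█···
········
········
········
········
step 3: ········
········
········
····██··
····█v··
········
········
········
········
step 4: ········
········
········
····██··
····<█··
········
········
········
········
step 5: ········
········
········
····██··
·····█··
····v···
········
········
········
step 6: ········
········
········
····██··
·····█··
···<█···
········
········
········
step 7: ········
········
········
····██··
···^·█··
···██···
········
········
········
step 8: ········
········
········
····██··
···█>█··
···██···
········
········
········
step 9: ········
········
········
····██··
···███··
···█v···
········
········
········
step 10: ········
········
········
····██··
···███··
···█·>··
········
········
········
step 11: ········
········
········
····██··
···███··
···█·█··
·····v··
········
········
step 12: ········
········
········
····██··
···███··
···█·█··
····<█··
········
········
step 13: ········
········
········
····██··
···███··
···█^█··
····██··
········
········
step 14: ········
········
········
····██··
···███··
···██>··
····██··
········
········
step 15: ········
········
········
····██··
···██^··
···██···
····██··
········
········
step 16: ········
········
········
····██··
···█<···
···██···
····██··
········
········
step 17: ········
········
········
····██··
···█····
···█v···
····██··
········
········
step 18: ········
········
········
····██··
···█····
···█·>··
····██··
········
········
step 19: ········
········
········
····██··
···█····
···█·█··
····█v··
········
········
step 20: ········
········
········
····██··
···█····
···█·█··
····█·>·
········
········

0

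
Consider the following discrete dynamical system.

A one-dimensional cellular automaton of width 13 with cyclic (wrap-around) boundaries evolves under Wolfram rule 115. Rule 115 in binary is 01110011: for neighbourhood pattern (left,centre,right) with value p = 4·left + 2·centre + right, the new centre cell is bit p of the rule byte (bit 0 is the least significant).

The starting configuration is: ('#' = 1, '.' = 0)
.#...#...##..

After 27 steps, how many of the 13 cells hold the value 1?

10

0) .#...#...##..
1) #.###.###.###
2) ##..##..##...
3) .###.###.####
4) #..##..##...#
5) ###.###.####.
6) ..##..##...##
7) ##.###.####.#
8) .##..##...##.
9) #.###.####.##
10) ##..##...##..
11) .###.####.###
12) #..##...##..#
13) ###.####.###.
14) ..##...##..##
15) ##.####.###.#
16) .##...##..##.
17) #.####.###.##
18) ##...##..##..
19) .####.###.###
20) #...##..##..#
21) ####.###.###.
22) ...##..##..##
23) ###.###.###.#
24) ..##..##..##.
25) ##.###.###.##
26) .##..##..##..
27) #.###.###.###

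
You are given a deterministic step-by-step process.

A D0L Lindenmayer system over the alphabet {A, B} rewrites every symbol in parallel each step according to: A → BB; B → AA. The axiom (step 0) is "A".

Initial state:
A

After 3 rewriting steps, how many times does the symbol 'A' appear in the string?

0

[0] A
[1] BB
[2] AAAA
[3] BBBBBBBB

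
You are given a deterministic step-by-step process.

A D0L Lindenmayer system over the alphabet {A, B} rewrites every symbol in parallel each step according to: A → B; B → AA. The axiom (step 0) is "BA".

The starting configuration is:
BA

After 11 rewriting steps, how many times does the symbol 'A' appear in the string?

64

gen 0: BA
gen 1: AAB
gen 2: BBAA
gen 3: AAAABB
gen 4: BBBBAAAA
gen 5: AAAAAAAABBBB
gen 6: BBBBBBBBAAAAAAAA
gen 7: AAAAAAAAAAAAAAAABBBBBBBB
gen 8: BBBBBBBBBBBBBBBBAAAAAAAAAAAAAAAA
gen 9: AAAAAAAAAAAAAAAAAAAAAAAAAAAAAAAABBBBBBBBBBBBBBBB
gen 10: BBBBBBBBBBBBBBBBBBBBBBBBBBBBBBBBAAAAAAAAAAAAAAAAAAAAAAAAAAAAAAAA
gen 11: AAAAAAAAAAAAAAAAAAAAAAAAAAAAAAAAAAAAAAAAAAAAAAAAAAAAAAAAAAAAAAAABBBBBBBBBBBBBBBBBBBBBBBBBBBBBBBB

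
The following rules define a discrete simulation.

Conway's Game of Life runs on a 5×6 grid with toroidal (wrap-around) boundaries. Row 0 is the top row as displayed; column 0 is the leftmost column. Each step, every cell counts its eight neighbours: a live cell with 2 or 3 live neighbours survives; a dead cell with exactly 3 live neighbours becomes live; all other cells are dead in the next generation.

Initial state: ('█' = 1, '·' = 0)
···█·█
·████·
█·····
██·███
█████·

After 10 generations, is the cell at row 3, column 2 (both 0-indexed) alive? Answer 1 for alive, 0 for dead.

1

step 0: ···█·█
·████·
█·····
██·███
█████·
step 1: ·····█
██████
······
······
······
step 2: ·███·█
██████
██████
······
······
step 3: ·····█
······
······
██████
··█···
step 4: ······
······
██████
██████
··█···
step 5: ······
██████
······
······
█·█·██
step 6: ······
██████
██████
·····█
·····█
step 7: ·███··
······
······
·███··
······
step 8: ··█···
··█···
··█···
··█···
······
step 9: ······
·███··
·███··
······
······
step 10: ··█···
·█·█··
·█·█··
··█···
······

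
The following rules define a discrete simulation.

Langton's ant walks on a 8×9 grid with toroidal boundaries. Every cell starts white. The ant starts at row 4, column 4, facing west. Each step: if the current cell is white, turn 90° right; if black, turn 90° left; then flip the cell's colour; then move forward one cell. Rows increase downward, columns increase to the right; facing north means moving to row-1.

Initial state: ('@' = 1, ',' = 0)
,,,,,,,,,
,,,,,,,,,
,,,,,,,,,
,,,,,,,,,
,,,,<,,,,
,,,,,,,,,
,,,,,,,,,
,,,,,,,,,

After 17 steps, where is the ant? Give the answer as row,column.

5,4

t=0: ,,,,,,,,,
,,,,,,,,,
,,,,,,,,,
,,,,,,,,,
,,,,<,,,,
,,,,,,,,,
,,,,,,,,,
,,,,,,,,,
t=1: ,,,,,,,,,
,,,,,,,,,
,,,,,,,,,
,,,,^,,,,
,,,,@,,,,
,,,,,,,,,
,,,,,,,,,
,,,,,,,,,
t=2: ,,,,,,,,,
,,,,,,,,,
,,,,,,,,,
,,,,@>,,,
,,,,@,,,,
,,,,,,,,,
,,,,,,,,,
,,,,,,,,,
t=3: ,,,,,,,,,
,,,,,,,,,
,,,,,,,,,
,,,,@@,,,
,,,,@v,,,
,,,,,,,,,
,,,,,,,,,
,,,,,,,,,
t=4: ,,,,,,,,,
,,,,,,,,,
,,,,,,,,,
,,,,@@,,,
,,,,<@,,,
,,,,,,,,,
,,,,,,,,,
,,,,,,,,,
t=5: ,,,,,,,,,
,,,,,,,,,
,,,,,,,,,
,,,,@@,,,
,,,,,@,,,
,,,,v,,,,
,,,,,,,,,
,,,,,,,,,
t=6: ,,,,,,,,,
,,,,,,,,,
,,,,,,,,,
,,,,@@,,,
,,,,,@,,,
,,,<@,,,,
,,,,,,,,,
,,,,,,,,,
t=7: ,,,,,,,,,
,,,,,,,,,
,,,,,,,,,
,,,,@@,,,
,,,^,@,,,
,,,@@,,,,
,,,,,,,,,
,,,,,,,,,
t=8: ,,,,,,,,,
,,,,,,,,,
,,,,,,,,,
,,,,@@,,,
,,,@>@,,,
,,,@@,,,,
,,,,,,,,,
,,,,,,,,,
t=9: ,,,,,,,,,
,,,,,,,,,
,,,,,,,,,
,,,,@@,,,
,,,@@@,,,
,,,@v,,,,
,,,,,,,,,
,,,,,,,,,
t=10: ,,,,,,,,,
,,,,,,,,,
,,,,,,,,,
,,,,@@,,,
,,,@@@,,,
,,,@,>,,,
,,,,,,,,,
,,,,,,,,,
t=11: ,,,,,,,,,
,,,,,,,,,
,,,,,,,,,
,,,,@@,,,
,,,@@@,,,
,,,@,@,,,
,,,,,v,,,
,,,,,,,,,
t=12: ,,,,,,,,,
,,,,,,,,,
,,,,,,,,,
,,,,@@,,,
,,,@@@,,,
,,,@,@,,,
,,,,<@,,,
,,,,,,,,,
t=13: ,,,,,,,,,
,,,,,,,,,
,,,,,,,,,
,,,,@@,,,
,,,@@@,,,
,,,@^@,,,
,,,,@@,,,
,,,,,,,,,
t=14: ,,,,,,,,,
,,,,,,,,,
,,,,,,,,,
,,,,@@,,,
,,,@@@,,,
,,,@@>,,,
,,,,@@,,,
,,,,,,,,,
t=15: ,,,,,,,,,
,,,,,,,,,
,,,,,,,,,
,,,,@@,,,
,,,@@^,,,
,,,@@,,,,
,,,,@@,,,
,,,,,,,,,
t=16: ,,,,,,,,,
,,,,,,,,,
,,,,,,,,,
,,,,@@,,,
,,,@<,,,,
,,,@@,,,,
,,,,@@,,,
,,,,,,,,,
t=17: ,,,,,,,,,
,,,,,,,,,
,,,,,,,,,
,,,,@@,,,
,,,@,,,,,
,,,@v,,,,
,,,,@@,,,
,,,,,,,,,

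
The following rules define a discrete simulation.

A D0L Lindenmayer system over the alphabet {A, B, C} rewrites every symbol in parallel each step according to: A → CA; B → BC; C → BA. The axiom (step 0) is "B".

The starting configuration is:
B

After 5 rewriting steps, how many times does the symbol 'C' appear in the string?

t=0: B
t=1: BC
t=2: BCBA
t=3: BCBABCCA
t=4: BCBABCCABCBABACA
t=5: BCBABCCABCBABACABCBABCCABCCABACA

11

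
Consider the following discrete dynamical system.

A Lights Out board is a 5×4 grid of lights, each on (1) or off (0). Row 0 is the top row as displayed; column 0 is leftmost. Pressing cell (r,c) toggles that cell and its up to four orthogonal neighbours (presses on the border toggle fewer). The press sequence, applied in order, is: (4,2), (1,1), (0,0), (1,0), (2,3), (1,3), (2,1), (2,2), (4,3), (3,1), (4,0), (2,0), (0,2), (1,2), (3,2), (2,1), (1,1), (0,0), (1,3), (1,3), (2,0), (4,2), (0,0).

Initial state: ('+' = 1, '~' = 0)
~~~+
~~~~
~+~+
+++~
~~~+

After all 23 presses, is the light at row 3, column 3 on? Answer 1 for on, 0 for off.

1

[0] ~~~+
~~~~
~+~+
+++~
~~~+
[1] ~~~+
~~~~
~+~+
++~~
~++~
[2] ~+~+
+++~
~~~+
++~~
~++~
[3] +~~+
~++~
~~~+
++~~
~++~
[4] ~~~+
+~+~
+~~+
++~~
~++~
[5] ~~~+
+~++
+~+~
++~+
~++~
[6] ~~~~
+~~~
+~++
++~+
~++~
[7] ~~~~
++~~
~+~+
+~~+
~++~
[8] ~~~~
+++~
~~+~
+~++
~++~
[9] ~~~~
+++~
~~+~
+~+~
~+~+
[10] ~~~~
+++~
~++~
~+~~
~~~+
[11] ~~~~
+++~
~++~
++~~
++~+
[12] ~~~~
~++~
+~+~
~+~~
++~+
[13] ~+++
~+~~
+~+~
~+~~
++~+
[14] ~+~+
~~++
+~~~
~+~~
++~+
[15] ~+~+
~~++
+~+~
~~++
++++
[16] ~+~+
~+++
~+~~
~+++
++++
[17] ~~~+
+~~+
~~~~
~+++
++++
[18] ++~+
~~~+
~~~~
~+++
++++
[19] ++~~
~~+~
~~~+
~+++
++++
[20] ++~+
~~~+
~~~~
~+++
++++
[21] ++~+
+~~+
++~~
++++
++++
[22] ++~+
+~~+
++~~
++~+
+~~~
[23] ~~~+
~~~+
++~~
++~+
+~~~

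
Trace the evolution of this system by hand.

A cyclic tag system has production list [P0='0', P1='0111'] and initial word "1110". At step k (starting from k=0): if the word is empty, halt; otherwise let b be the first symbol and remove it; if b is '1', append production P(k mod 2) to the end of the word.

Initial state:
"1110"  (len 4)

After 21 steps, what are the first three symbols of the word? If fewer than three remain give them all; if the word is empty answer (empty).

000

t=0: "1110"  (len 4)
t=1: "1100"  (len 4)
t=2: "1000111"  (len 7)
t=3: "0001110"  (len 7)
t=4: "001110"  (len 6)
t=5: "01110"  (len 5)
t=6: "1110"  (len 4)
t=7: "1100"  (len 4)
t=8: "1000111"  (len 7)
t=9: "0001110"  (len 7)
t=10: "001110"  (len 6)
t=11: "01110"  (len 5)
t=12: "1110"  (len 4)
t=13: "1100"  (len 4)
t=14: "1000111"  (len 7)
t=15: "0001110"  (len 7)
t=16: "001110"  (len 6)
t=17: "01110"  (len 5)
t=18: "1110"  (len 4)
t=19: "1100"  (len 4)
t=20: "1000111"  (len 7)
t=21: "0001110"  (len 7)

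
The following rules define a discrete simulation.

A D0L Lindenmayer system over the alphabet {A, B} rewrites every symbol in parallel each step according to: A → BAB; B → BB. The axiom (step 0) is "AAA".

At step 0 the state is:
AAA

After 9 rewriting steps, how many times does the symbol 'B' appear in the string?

3066

step 0: AAA
step 1: BABBABBAB
step 2: BBBABBBBBBABBBBBBABBB
step 3: BBBBBBBABBBBBBBBBBBBBBABBBBBBBBBBBBBBABBBBBBB
step 4: BBBBBBBBBBBBBBBABBBBBBBBBBBBBBBBBBBBBBBBBBBBBBABBBBBBBBBBBBBBBBBBBBBBBBBBBBBBABBBBBBBBBBBBBBB
step 5: BBBBBBBBBBBBBBBBBBBBBBBBBBBBBBBABBBBBBBBBBBBBBBBBBBBBBBBBB…BBBBBBBBBBBBBBBBBBBBBBBBBBABBBBBBBBBBBBBBBBBBBBBBBBBBBBBBB  (len 189)
step 6: BBBBBBBBBBBBBBBBBBBBBBBBBBBBBBBBBBBBBBBBBBBBBBBBBBBBBBBBBB…BBBBBBBBBBBBBBBBBBBBBBBBBBBBBBBBBBBBBBBBBBBBBBBBBBBBBBBBBB  (len 381)
step 7: BBBBBBBBBBBBBBBBBBBBBBBBBBBBBBBBBBBBBBBBBBBBBBBBBBBBBBBBBB…BBBBBBBBBBBBBBBBBBBBBBBBBBBBBBBBBBBBBBBBBBBBBBBBBBBBBBBBBB  (len 765)
step 8: BBBBBBBBBBBBBBBBBBBBBBBBBBBBBBBBBBBBBBBBBBBBBBBBBBBBBBBBBB…BBBBBBBBBBBBBBBBBBBBBBBBBBBBBBBBBBBBBBBBBBBBBBBBBBBBBBBBBB  (len 1533)
step 9: BBBBBBBBBBBBBBBBBBBBBBBBBBBBBBBBBBBBBBBBBBBBBBBBBBBBBBBBBB…BBBBBBBBBBBBBBBBBBBBBBBBBBBBBBBBBBBBBBBBBBBBBBBBBBBBBBBBBB  (len 3069)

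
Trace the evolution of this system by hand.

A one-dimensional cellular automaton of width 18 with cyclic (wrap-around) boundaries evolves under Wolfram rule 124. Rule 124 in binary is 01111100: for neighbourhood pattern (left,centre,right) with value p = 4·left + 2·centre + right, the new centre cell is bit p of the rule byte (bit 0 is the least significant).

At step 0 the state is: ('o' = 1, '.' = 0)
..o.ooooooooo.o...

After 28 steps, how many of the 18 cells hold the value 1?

0) ..o.ooooooooo.o...
1) ..ooo.......oooo..
2) ..o.oo......o..oo.
3) ..ooooo.....oo.ooo
4) o.o...oo....oooo.o
5) oooo..ooo...o..ooo
6) ...oo.o.oo..oo.o..
7) ...oooooooo.ooooo.
8) ...o......ooo...oo
9) o..oo.....o.oo..oo
10) oo.ooo....ooooo.o.
11) oooo.oo...o...oooo
12) ...ooooo..oo..o...
13) ...o...oo.ooo.oo..
14) ...oo..oooo.ooooo.
15) ...ooo.o..ooo...oo
16) o..o.oooo.o.oo..oo
17) oo.ooo..ooooooo.o.
18) oooo.oo.o.....oooo
19) ...ooooooo....o...
20) ...o.....oo...oo..
21) ...oo....ooo..ooo.
22) ...ooo...o.oo.o.oo
23) o..o.oo..ooooooooo
24) oo.ooooo.o........
25) oooo...oooo.......
26) o..oo..o..oo......
27) oo.ooo.oo.ooo.....
28) oooo.oooooo.oo....

12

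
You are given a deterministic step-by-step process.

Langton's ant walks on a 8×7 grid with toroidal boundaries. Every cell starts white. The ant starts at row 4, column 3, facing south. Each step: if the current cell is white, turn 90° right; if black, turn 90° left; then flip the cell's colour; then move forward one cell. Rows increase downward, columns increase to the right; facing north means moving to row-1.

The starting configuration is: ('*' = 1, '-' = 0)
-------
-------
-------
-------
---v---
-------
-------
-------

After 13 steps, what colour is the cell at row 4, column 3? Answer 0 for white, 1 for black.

1

t=0: -------
-------
-------
-------
---v---
-------
-------
-------
t=1: -------
-------
-------
-------
--<*---
-------
-------
-------
t=2: -------
-------
-------
--^----
--**---
-------
-------
-------
t=3: -------
-------
-------
--*>---
--**---
-------
-------
-------
t=4: -------
-------
-------
--**---
--*v---
-------
-------
-------
t=5: -------
-------
-------
--**---
--*->--
-------
-------
-------
t=6: -------
-------
-------
--**---
--*-*--
----v--
-------
-------
t=7: -------
-------
-------
--**---
--*-*--
---<*--
-------
-------
t=8: -------
-------
-------
--**---
--*^*--
---**--
-------
-------
t=9: -------
-------
-------
--**---
--**>--
---**--
-------
-------
t=10: -------
-------
-------
--**^--
--**---
---**--
-------
-------
t=11: -------
-------
-------
--***>-
--**---
---**--
-------
-------
t=12: -------
-------
-------
--****-
--**-v-
---**--
-------
-------
t=13: -------
-------
-------
--****-
--**<*-
---**--
-------
-------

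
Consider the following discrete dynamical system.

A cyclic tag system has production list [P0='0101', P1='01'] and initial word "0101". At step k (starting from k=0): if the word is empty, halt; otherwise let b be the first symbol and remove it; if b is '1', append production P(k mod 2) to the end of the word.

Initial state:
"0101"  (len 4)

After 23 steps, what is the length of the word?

t=0: "0101"  (len 4)
t=1: "101"  (len 3)
t=2: "0101"  (len 4)
t=3: "101"  (len 3)
t=4: "0101"  (len 4)
t=5: "101"  (len 3)
t=6: "0101"  (len 4)
t=7: "101"  (len 3)
t=8: "0101"  (len 4)
t=9: "101"  (len 3)
t=10: "0101"  (len 4)
t=11: "101"  (len 3)
t=12: "0101"  (len 4)
t=13: "101"  (len 3)
t=14: "0101"  (len 4)
t=15: "101"  (len 3)
t=16: "0101"  (len 4)
t=17: "101"  (len 3)
t=18: "0101"  (len 4)
t=19: "101"  (len 3)
t=20: "0101"  (len 4)
t=21: "101"  (len 3)
t=22: "0101"  (len 4)
t=23: "101"  (len 3)

3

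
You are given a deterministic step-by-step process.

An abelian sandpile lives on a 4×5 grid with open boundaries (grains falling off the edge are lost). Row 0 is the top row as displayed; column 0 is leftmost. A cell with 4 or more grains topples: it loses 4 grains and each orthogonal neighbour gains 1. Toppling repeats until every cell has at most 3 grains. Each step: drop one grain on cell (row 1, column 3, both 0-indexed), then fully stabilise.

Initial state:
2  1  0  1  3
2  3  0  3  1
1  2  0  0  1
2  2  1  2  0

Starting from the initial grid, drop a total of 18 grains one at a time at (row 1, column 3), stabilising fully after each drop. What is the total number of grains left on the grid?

k=0  2  1  0  1  3
2  3  0  3  1
1  2  0  0  1
2  2  1  2  0
k=1  2  1  0  2  3
2  3  1  0  2
1  2  0  1  1
2  2  1  2  0
k=2  2  1  0  2  3
2  3  1  1  2
1  2  0  1  1
2  2  1  2  0
k=3  2  1  0  2  3
2  3  1  2  2
1  2  0  1  1
2  2  1  2  0
k=4  2  1  0  2  3
2  3  1  3  2
1  2  0  1  1
2  2  1  2  0
k=5  2  1  0  3  3
2  3  2  0  3
1  2  0  2  1
2  2  1  2  0
k=6  2  1  0  3  3
2  3  2  1  3
1  2  0  2  1
2  2  1  2  0
k=7  2  1  0  3  3
2  3  2  2  3
1  2  0  2  1
2  2  1  2  0
k=8  2  1  0  3  3
2  3  2  3  3
1  2  0  2  1
2  2  1  2  0
k=9  2  1  1  1  1
2  3  3  2  1
1  2  0  3  2
2  2  1  2  0
k=10  2  1  1  1  1
2  3  3  3  1
1  2  0  3  2
2  2  1  2  0
k=11  2  2  2  2  1
3  0  1  2  2
1  3  2  0  3
2  2  1  3  0
k=12  2  2  2  2  1
3  0  1  3  2
1  3  2  0  3
2  2  1  3  0
k=13  2  2  2  3  1
3  0  2  0  3
1  3  2  1  3
2  2  1  3  0
k=14  2  2  2  3  1
3  0  2  1  3
1  3  2  1  3
2  2  1  3  0
k=15  2  2  2  3  1
3  0  2  2  3
1  3  2  1  3
2  2  1  3  0
k=16  2  2  2  3  1
3  0  2  3  3
1  3  2  1  3
2  2  1  3  0
k=17  2  2  3  0  3
3  0  3  2  1
1  3  2  3  0
2  2  1  3  1
k=18  2  2  3  0  3
3  0  3  3  1
1  3  2  3  0
2  2  1  3  1

38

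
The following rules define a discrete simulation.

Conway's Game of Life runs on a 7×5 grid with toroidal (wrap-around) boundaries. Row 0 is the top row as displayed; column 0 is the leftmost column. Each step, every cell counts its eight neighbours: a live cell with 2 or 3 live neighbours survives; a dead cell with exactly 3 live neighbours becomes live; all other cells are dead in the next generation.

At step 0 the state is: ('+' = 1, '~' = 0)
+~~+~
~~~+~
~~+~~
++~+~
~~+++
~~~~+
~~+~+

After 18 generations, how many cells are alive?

4

[0] +~~+~
~~~+~
~~+~~
++~+~
~~+++
~~~~+
~~+~+
[1] ~~++~
~~+++
~++++
++~~~
~++~~
+~+~+
+~~~+
[2] +++~~
+~~~~
~~~~~
~~~~+
~~+++
~~+~+
+~+~~
[3] +~+~+
+~~~~
~~~~~
~~~~+
+~+~+
+~+~+
+~+~+
[4] ~~~~~
++~~+
~~~~~
+~~++
~~~~~
~~+~~
~~+~~
[5] ++~~~
+~~~~
~+~+~
~~~~+
~~~++
~~~~~
~~~~~
[6] ++~~~
+~+~+
+~~~+
+~+~+
~~~++
~~~~~
~~~~~
[7] ++~~+
~~~+~
~~~~~
~+~~~
+~~++
~~~~~
~~~~~
[8] +~~~+
+~~~+
~~~~~
+~~~+
+~~~+
~~~~+
+~~~~
[9] ~+~~~
+~~~+
~~~~~
+~~~+
~~~+~
~~~~+
+~~~~
[10] ~+~~+
+~~~~
~~~~~
~~~~+
+~~+~
~~~~+
+~~~~
[11] ~+~~+
+~~~~
~~~~~
~~~~+
+~~+~
+~~~+
+~~~+
[12] ~+~~+
+~~~~
~~~~~
~~~~+
+~~+~
~+~+~
~+~+~
[13] ~++~+
+~~~~
~~~~~
~~~~+
+~++~
++~+~
~+~++
[14] ~++~+
++~~~
~~~~~
~~~++
+~++~
~~~~~
~~~~~
[15] ~++~~
+++~~
+~~~+
~~+++
~~++~
~~~~~
~~~~~
[16] +~+~~
~~+++
~~~~~
+++~~
~~+~+
~~~~~
~~~~~
[17] ~++~+
~++++
+~~~+
++++~
+~++~
~~~~~
~~~~~
[18] ~+~~+
~~~~~
~~~~~
~~~~~
+~~+~
~~~~~
~~~~~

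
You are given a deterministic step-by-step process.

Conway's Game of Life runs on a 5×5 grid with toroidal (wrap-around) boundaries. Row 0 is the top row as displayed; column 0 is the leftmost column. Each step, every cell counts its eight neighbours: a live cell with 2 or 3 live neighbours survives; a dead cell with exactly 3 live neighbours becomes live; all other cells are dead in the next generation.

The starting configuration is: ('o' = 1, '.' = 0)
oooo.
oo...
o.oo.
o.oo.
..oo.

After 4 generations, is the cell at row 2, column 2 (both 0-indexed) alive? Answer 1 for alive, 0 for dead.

0

[0] oooo.
oo...
o.oo.
o.oo.
..oo.
[1] o..o.
.....
o..o.
.....
o....
[2] ....o
.....
.....
....o
....o
[3] .....
.....
.....
.....
o..oo
[4] ....o
.....
.....
....o
....o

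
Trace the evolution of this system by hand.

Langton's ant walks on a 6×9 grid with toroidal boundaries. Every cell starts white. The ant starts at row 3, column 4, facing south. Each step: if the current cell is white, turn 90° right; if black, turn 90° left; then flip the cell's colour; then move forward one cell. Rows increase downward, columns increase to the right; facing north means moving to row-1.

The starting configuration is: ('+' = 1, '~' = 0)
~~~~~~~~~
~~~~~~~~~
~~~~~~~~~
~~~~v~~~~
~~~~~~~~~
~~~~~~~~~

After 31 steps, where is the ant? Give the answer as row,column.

2,6

0) ~~~~~~~~~
~~~~~~~~~
~~~~~~~~~
~~~~v~~~~
~~~~~~~~~
~~~~~~~~~
1) ~~~~~~~~~
~~~~~~~~~
~~~~~~~~~
~~~<+~~~~
~~~~~~~~~
~~~~~~~~~
2) ~~~~~~~~~
~~~~~~~~~
~~~^~~~~~
~~~++~~~~
~~~~~~~~~
~~~~~~~~~
3) ~~~~~~~~~
~~~~~~~~~
~~~+>~~~~
~~~++~~~~
~~~~~~~~~
~~~~~~~~~
4) ~~~~~~~~~
~~~~~~~~~
~~~++~~~~
~~~+v~~~~
~~~~~~~~~
~~~~~~~~~
5) ~~~~~~~~~
~~~~~~~~~
~~~++~~~~
~~~+~>~~~
~~~~~~~~~
~~~~~~~~~
6) ~~~~~~~~~
~~~~~~~~~
~~~++~~~~
~~~+~+~~~
~~~~~v~~~
~~~~~~~~~
7) ~~~~~~~~~
~~~~~~~~~
~~~++~~~~
~~~+~+~~~
~~~~<+~~~
~~~~~~~~~
8) ~~~~~~~~~
~~~~~~~~~
~~~++~~~~
~~~+^+~~~
~~~~++~~~
~~~~~~~~~
9) ~~~~~~~~~
~~~~~~~~~
~~~++~~~~
~~~++>~~~
~~~~++~~~
~~~~~~~~~
10) ~~~~~~~~~
~~~~~~~~~
~~~++^~~~
~~~++~~~~
~~~~++~~~
~~~~~~~~~
11) ~~~~~~~~~
~~~~~~~~~
~~~+++>~~
~~~++~~~~
~~~~++~~~
~~~~~~~~~
12) ~~~~~~~~~
~~~~~~~~~
~~~++++~~
~~~++~v~~
~~~~++~~~
~~~~~~~~~
13) ~~~~~~~~~
~~~~~~~~~
~~~++++~~
~~~++<+~~
~~~~++~~~
~~~~~~~~~
14) ~~~~~~~~~
~~~~~~~~~
~~~++^+~~
~~~++++~~
~~~~++~~~
~~~~~~~~~
15) ~~~~~~~~~
~~~~~~~~~
~~~+<~+~~
~~~++++~~
~~~~++~~~
~~~~~~~~~
16) ~~~~~~~~~
~~~~~~~~~
~~~+~~+~~
~~~+v++~~
~~~~++~~~
~~~~~~~~~
17) ~~~~~~~~~
~~~~~~~~~
~~~+~~+~~
~~~+~>+~~
~~~~++~~~
~~~~~~~~~
18) ~~~~~~~~~
~~~~~~~~~
~~~+~^+~~
~~~+~~+~~
~~~~++~~~
~~~~~~~~~
19) ~~~~~~~~~
~~~~~~~~~
~~~+~+>~~
~~~+~~+~~
~~~~++~~~
~~~~~~~~~
20) ~~~~~~~~~
~~~~~~^~~
~~~+~+~~~
~~~+~~+~~
~~~~++~~~
~~~~~~~~~
21) ~~~~~~~~~
~~~~~~+>~
~~~+~+~~~
~~~+~~+~~
~~~~++~~~
~~~~~~~~~
22) ~~~~~~~~~
~~~~~~++~
~~~+~+~v~
~~~+~~+~~
~~~~++~~~
~~~~~~~~~
23) ~~~~~~~~~
~~~~~~++~
~~~+~+<+~
~~~+~~+~~
~~~~++~~~
~~~~~~~~~
24) ~~~~~~~~~
~~~~~~^+~
~~~+~+++~
~~~+~~+~~
~~~~++~~~
~~~~~~~~~
25) ~~~~~~~~~
~~~~~<~+~
~~~+~+++~
~~~+~~+~~
~~~~++~~~
~~~~~~~~~
26) ~~~~~^~~~
~~~~~+~+~
~~~+~+++~
~~~+~~+~~
~~~~++~~~
~~~~~~~~~
27) ~~~~~+>~~
~~~~~+~+~
~~~+~+++~
~~~+~~+~~
~~~~++~~~
~~~~~~~~~
28) ~~~~~++~~
~~~~~+v+~
~~~+~+++~
~~~+~~+~~
~~~~++~~~
~~~~~~~~~
29) ~~~~~++~~
~~~~~<++~
~~~+~+++~
~~~+~~+~~
~~~~++~~~
~~~~~~~~~
30) ~~~~~++~~
~~~~~~++~
~~~+~v++~
~~~+~~+~~
~~~~++~~~
~~~~~~~~~
31) ~~~~~++~~
~~~~~~++~
~~~+~~>+~
~~~+~~+~~
~~~~++~~~
~~~~~~~~~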